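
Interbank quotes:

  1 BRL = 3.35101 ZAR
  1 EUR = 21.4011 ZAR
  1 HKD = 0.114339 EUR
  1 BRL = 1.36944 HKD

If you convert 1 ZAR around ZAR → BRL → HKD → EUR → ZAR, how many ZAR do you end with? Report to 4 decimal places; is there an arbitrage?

1.0000 (no arbitrage)

Around ZAR → BRL → HKD → EUR → ZAR: 1 ÷ 3.35101 × 1.36944 × 0.114339 × 21.4011 = 0.999995
Product ≈ 1 (deviation 0.001%, within rounding noise).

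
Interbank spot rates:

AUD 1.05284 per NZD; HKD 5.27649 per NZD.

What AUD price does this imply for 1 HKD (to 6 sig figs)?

1 HKD ÷ 5.27649 = 0.18952 NZD
0.18952 NZD × 1.05284 = 0.199534 AUD

HKD/AUD = 0.199534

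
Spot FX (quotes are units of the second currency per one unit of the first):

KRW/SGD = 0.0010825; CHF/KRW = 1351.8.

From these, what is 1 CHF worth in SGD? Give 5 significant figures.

1 CHF × 1351.8 = 1351.8 KRW
1351.8 KRW × 0.0010825 = 1.46332 SGD

CHF/SGD = 1.4633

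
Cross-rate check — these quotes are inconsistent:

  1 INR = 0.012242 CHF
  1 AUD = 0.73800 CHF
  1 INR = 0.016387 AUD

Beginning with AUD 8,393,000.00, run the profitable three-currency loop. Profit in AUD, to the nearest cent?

Profit: AUD 102,985.90

Profitable loop is AUD → INR → CHF → AUD:
AUD 8,393,000.00 ÷ 0.016387 = INR 512,174,284.49
INR 512,174,284.49 × 0.012242 = CHF 6,270,037.59
CHF 6,270,037.59 ÷ 0.73800 = AUD 8,495,985.90
Profit = AUD 8,495,985.90 − AUD 8,393,000.00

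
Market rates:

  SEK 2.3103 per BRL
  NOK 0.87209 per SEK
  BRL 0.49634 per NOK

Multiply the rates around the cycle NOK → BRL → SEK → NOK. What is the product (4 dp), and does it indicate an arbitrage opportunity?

Around NOK → BRL → SEK → NOK: 1 × 0.49634 × 2.3103 × 0.87209 = 1.000021
Product ≈ 1 (deviation 0.002%, within rounding noise).

1.0000 (no arbitrage)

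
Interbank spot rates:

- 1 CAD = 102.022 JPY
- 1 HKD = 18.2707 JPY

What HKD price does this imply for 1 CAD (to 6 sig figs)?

CAD/HKD = 5.58391

1 CAD × 102.022 = 102.022 JPY
102.022 JPY ÷ 18.2707 = 5.58391 HKD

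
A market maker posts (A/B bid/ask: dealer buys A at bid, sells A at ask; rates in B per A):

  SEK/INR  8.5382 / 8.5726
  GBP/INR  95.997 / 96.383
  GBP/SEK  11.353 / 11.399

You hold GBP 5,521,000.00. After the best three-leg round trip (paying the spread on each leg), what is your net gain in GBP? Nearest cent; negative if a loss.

Net profit: GBP 31,572.89

Best loop GBP → SEK → INR → GBP:
GBP 5,521,000.00 × 11.353 (sell GBP at bid) = SEK 62,679,913.00
SEK 62,679,913.00 × 8.5382 (sell SEK at bid) = INR 535,173,633.18
INR 535,173,633.18 ÷ 96.383 (buy GBP at ask) = GBP 5,552,572.89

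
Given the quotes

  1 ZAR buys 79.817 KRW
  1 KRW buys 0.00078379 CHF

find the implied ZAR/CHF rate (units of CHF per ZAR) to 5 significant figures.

1 ZAR × 79.817 = 79.817 KRW
79.817 KRW × 0.00078379 = 0.0625598 CHF

ZAR/CHF = 0.062560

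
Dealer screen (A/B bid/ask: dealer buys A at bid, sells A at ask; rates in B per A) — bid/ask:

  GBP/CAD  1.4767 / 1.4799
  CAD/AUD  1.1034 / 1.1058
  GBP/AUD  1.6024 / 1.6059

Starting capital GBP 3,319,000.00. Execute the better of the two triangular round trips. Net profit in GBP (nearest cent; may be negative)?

Net profit: GBP 48,549.66

Best loop GBP → CAD → AUD → GBP:
GBP 3,319,000.00 × 1.4767 (sell GBP at bid) = CAD 4,901,167.30
CAD 4,901,167.30 × 1.1034 (sell CAD at bid) = AUD 5,407,948.00
AUD 5,407,948.00 ÷ 1.6059 (buy GBP at ask) = GBP 3,367,549.66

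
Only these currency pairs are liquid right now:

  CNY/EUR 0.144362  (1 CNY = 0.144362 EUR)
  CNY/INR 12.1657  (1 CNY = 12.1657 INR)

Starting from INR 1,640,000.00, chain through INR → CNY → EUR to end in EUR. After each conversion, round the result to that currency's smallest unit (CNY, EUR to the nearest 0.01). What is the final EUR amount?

EUR 19,460.75

INR 1,640,000.00 ÷ 12.1657 = CNY 134,805.23
CNY 134,805.23 × 0.144362 = EUR 19,460.75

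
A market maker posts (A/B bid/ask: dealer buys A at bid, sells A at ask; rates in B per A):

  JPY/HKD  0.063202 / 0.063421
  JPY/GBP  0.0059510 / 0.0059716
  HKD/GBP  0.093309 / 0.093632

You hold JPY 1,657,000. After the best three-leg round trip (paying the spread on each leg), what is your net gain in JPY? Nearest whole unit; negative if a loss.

Best loop JPY → GBP → HKD → JPY:
JPY 1,657,000 × 0.0059510 (sell JPY at bid) = GBP 9,860.81
GBP 9,860.81 ÷ 0.093632 (buy HKD at ask) = HKD 105,314.50
HKD 105,314.50 ÷ 0.063421 (buy JPY at ask) = JPY 1,660,562

Net profit: JPY 3,562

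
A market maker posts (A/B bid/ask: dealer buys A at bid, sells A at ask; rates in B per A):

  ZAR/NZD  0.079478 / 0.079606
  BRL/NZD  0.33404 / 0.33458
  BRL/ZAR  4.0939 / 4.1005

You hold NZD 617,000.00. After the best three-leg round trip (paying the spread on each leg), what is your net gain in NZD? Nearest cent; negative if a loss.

Net profit: NZD 14,394.83

Best loop NZD → ZAR → BRL → NZD:
NZD 617,000.00 ÷ 0.079606 (buy ZAR at ask) = ZAR 7,750,672.06
ZAR 7,750,672.06 ÷ 4.1005 (buy BRL at ask) = BRL 1,890,177.31
BRL 1,890,177.31 × 0.33404 (sell BRL at bid) = NZD 631,394.83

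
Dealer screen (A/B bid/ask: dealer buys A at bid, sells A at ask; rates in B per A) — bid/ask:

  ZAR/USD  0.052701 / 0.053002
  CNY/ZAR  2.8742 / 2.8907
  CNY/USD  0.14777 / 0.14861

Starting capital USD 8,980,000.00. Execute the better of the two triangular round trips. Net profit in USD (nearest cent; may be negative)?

Net profit: USD 173,014.36

Best loop USD → CNY → ZAR → USD:
USD 8,980,000.00 ÷ 0.14861 (buy CNY at ask) = CNY 60,426,620.01
CNY 60,426,620.01 × 2.8742 (sell CNY at bid) = ZAR 173,678,191.24
ZAR 173,678,191.24 × 0.052701 (sell ZAR at bid) = USD 9,153,014.36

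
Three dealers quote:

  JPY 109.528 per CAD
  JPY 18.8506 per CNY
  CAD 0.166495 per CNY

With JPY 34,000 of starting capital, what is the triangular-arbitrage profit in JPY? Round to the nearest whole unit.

Profitable loop is JPY → CAD → CNY → JPY:
JPY 34,000 ÷ 109.528 = CAD 310.42
CAD 310.42 ÷ 0.166495 = CNY 1,864.46
CNY 1,864.46 × 18.8506 = JPY 35,146
Profit = JPY 35,146 − JPY 34,000

Profit: JPY 1,146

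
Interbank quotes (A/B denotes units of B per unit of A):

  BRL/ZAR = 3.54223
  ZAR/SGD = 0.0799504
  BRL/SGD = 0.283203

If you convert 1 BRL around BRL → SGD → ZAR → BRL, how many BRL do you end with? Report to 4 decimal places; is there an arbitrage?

1.0000 (no arbitrage)

Around BRL → SGD → ZAR → BRL: 1 × 0.283203 ÷ 0.0799504 ÷ 3.54223 = 1.000001
Product ≈ 1 (deviation 0.000%, within rounding noise).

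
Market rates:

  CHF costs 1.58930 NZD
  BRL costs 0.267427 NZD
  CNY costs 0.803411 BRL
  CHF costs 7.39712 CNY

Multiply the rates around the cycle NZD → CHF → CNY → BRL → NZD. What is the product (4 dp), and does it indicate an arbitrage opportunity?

1.0000 (no arbitrage)

Around NZD → CHF → CNY → BRL → NZD: 1 ÷ 1.58930 × 7.39712 × 0.803411 × 0.267427 = 1.000000
Product ≈ 1 (deviation 0.000%, within rounding noise).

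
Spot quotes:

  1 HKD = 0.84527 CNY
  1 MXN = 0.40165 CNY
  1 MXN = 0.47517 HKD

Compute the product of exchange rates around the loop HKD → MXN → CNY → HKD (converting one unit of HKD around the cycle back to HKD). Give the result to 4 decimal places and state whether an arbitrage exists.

Around HKD → MXN → CNY → HKD: 1 ÷ 0.47517 × 0.40165 ÷ 0.84527 = 1.000008
Product ≈ 1 (deviation 0.001%, within rounding noise).

1.0000 (no arbitrage)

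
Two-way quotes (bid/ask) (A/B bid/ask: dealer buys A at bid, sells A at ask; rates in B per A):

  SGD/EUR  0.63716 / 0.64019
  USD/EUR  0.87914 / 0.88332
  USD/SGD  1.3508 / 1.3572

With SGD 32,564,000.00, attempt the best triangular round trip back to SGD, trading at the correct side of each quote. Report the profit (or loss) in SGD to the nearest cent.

Net profit: SGD 385,061.55

Best loop SGD → USD → EUR → SGD:
SGD 32,564,000.00 ÷ 1.3572 (buy USD at ask) = USD 23,993,516.06
USD 23,993,516.06 × 0.87914 (sell USD at bid) = EUR 21,093,659.71
EUR 21,093,659.71 ÷ 0.64019 (buy SGD at ask) = SGD 32,949,061.55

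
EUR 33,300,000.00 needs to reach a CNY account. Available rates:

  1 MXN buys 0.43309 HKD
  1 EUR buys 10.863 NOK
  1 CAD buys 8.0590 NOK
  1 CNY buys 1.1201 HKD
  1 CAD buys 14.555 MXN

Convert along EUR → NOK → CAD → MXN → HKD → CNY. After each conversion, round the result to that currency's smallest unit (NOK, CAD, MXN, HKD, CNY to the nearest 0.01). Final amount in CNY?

EUR 33,300,000.00 × 10.863 = NOK 361,737,900.00
NOK 361,737,900.00 ÷ 8.0590 = CAD 44,886,201.76
CAD 44,886,201.76 × 14.555 = MXN 653,318,666.62
MXN 653,318,666.62 × 0.43309 = HKD 282,945,781.33
HKD 282,945,781.33 ÷ 1.1201 = CNY 252,607,607.65

CNY 252,607,607.65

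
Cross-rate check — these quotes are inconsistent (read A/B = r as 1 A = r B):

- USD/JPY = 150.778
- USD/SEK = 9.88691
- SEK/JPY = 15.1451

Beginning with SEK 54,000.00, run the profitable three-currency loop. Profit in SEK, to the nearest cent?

Profit: SEK 374.97

Profitable loop is SEK → USD → JPY → SEK:
SEK 54,000.00 ÷ 9.88691 = USD 5,461.77
USD 5,461.77 × 150.778 = JPY 823,514
JPY 823,514 ÷ 15.1451 = SEK 54,374.97
Profit = SEK 54,374.97 − SEK 54,000.00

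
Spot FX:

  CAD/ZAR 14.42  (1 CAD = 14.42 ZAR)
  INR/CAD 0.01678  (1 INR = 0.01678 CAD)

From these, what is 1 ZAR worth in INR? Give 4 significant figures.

ZAR/INR = 4.133

1 ZAR ÷ 14.42 = 0.0693481 CAD
0.0693481 CAD ÷ 0.01678 = 4.13278 INR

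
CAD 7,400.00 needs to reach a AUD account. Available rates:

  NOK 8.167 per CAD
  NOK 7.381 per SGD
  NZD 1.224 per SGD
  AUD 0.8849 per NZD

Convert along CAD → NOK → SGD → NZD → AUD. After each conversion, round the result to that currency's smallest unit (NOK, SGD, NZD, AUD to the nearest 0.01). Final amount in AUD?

AUD 8,868.59

CAD 7,400.00 × 8.167 = NOK 60,435.80
NOK 60,435.80 ÷ 7.381 = SGD 8,188.02
SGD 8,188.02 × 1.224 = NZD 10,022.14
NZD 10,022.14 × 0.8849 = AUD 8,868.59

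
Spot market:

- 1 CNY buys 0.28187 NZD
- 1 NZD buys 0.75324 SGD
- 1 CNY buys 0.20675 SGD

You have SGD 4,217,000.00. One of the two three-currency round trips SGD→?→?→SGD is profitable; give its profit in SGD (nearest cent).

Profitable loop is SGD → CNY → NZD → SGD:
SGD 4,217,000.00 ÷ 0.20675 = CNY 20,396,614.27
CNY 20,396,614.27 × 0.28187 = NZD 5,749,193.66
NZD 5,749,193.66 × 0.75324 = SGD 4,330,522.64
Profit = SGD 4,330,522.64 − SGD 4,217,000.00

Profit: SGD 113,522.64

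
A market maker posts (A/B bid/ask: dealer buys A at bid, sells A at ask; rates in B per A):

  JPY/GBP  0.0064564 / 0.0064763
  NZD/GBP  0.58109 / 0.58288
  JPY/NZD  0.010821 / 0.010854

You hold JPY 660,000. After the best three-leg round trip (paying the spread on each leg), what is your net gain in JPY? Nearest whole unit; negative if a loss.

Net profit: JPY 13,543

Best loop JPY → GBP → NZD → JPY:
JPY 660,000 × 0.0064564 (sell JPY at bid) = GBP 4,261.22
GBP 4,261.22 ÷ 0.58288 (buy NZD at ask) = NZD 7,310.64
NZD 7,310.64 ÷ 0.010854 (buy JPY at ask) = JPY 673,543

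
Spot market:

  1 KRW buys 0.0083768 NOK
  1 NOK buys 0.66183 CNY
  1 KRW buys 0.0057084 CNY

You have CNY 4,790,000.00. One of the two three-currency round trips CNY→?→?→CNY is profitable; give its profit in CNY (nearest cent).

Profitable loop is CNY → NOK → KRW → CNY:
CNY 4,790,000.00 ÷ 0.66183 = NOK 7,237,508.12
NOK 7,237,508.12 ÷ 0.0083768 = KRW 863,994,380
KRW 863,994,380 × 0.0057084 = CNY 4,932,025.52
Profit = CNY 4,932,025.52 − CNY 4,790,000.00

Profit: CNY 142,025.52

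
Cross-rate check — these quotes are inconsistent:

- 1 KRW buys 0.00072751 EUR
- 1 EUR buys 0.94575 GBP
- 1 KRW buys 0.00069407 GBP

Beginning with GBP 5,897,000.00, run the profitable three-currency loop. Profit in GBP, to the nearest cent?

Profitable loop is GBP → EUR → KRW → GBP:
GBP 5,897,000.00 ÷ 0.94575 = EUR 6,235,263.02
EUR 6,235,263.02 ÷ 0.00072751 = KRW 8,570,690,463
KRW 8,570,690,463 × 0.00069407 = GBP 5,948,659.13
Profit = GBP 5,948,659.13 − GBP 5,897,000.00

Profit: GBP 51,659.13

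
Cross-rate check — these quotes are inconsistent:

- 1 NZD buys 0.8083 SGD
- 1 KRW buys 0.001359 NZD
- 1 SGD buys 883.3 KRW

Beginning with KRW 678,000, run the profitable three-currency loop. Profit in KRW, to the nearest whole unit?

Profitable loop is KRW → SGD → NZD → KRW:
KRW 678,000 ÷ 883.3 = SGD 767.58
SGD 767.58 ÷ 0.8083 = NZD 949.62
NZD 949.62 ÷ 0.001359 = KRW 698,762
Profit = KRW 698,762 − KRW 678,000

Profit: KRW 20,762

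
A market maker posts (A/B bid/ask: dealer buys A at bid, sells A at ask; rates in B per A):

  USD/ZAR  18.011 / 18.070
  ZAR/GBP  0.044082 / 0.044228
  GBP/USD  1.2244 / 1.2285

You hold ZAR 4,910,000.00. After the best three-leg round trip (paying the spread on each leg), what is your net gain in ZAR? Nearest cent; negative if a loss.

Net profit: ZAR 90,931.18

Best loop ZAR → USD → GBP → ZAR:
ZAR 4,910,000.00 ÷ 18.070 (buy USD at ask) = USD 271,721.08
USD 271,721.08 ÷ 1.2285 (buy GBP at ask) = GBP 221,181.18
GBP 221,181.18 ÷ 0.044228 (buy ZAR at ask) = ZAR 5,000,931.18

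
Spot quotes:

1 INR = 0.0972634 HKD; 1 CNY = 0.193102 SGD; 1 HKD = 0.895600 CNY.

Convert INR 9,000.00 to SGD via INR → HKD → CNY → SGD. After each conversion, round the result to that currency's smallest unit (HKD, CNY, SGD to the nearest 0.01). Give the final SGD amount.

SGD 151.39

INR 9,000.00 × 0.0972634 = HKD 875.37
HKD 875.37 × 0.895600 = CNY 783.98
CNY 783.98 × 0.193102 = SGD 151.39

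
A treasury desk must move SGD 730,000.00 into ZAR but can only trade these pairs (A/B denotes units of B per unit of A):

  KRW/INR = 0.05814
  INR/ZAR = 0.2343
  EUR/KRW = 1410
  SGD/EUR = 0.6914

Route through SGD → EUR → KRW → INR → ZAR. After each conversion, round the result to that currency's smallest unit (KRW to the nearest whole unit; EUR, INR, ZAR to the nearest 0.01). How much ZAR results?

SGD 730,000.00 × 0.6914 = EUR 504,722.00
EUR 504,722.00 × 1410 = KRW 711,658,020
KRW 711,658,020 × 0.05814 = INR 41,375,797.28
INR 41,375,797.28 × 0.2343 = ZAR 9,694,349.30

ZAR 9,694,349.30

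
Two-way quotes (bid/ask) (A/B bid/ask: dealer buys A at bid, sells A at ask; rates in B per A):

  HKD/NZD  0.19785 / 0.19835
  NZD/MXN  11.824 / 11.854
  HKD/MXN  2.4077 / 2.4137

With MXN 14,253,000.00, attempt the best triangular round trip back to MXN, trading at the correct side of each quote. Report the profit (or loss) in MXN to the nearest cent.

Net profit: MXN 342,249.73

Best loop MXN → NZD → HKD → MXN:
MXN 14,253,000.00 ÷ 11.854 (buy NZD at ask) = NZD 1,202,378.94
NZD 1,202,378.94 ÷ 0.19835 (buy HKD at ask) = HKD 6,061,905.44
HKD 6,061,905.44 × 2.4077 (sell HKD at bid) = MXN 14,595,249.73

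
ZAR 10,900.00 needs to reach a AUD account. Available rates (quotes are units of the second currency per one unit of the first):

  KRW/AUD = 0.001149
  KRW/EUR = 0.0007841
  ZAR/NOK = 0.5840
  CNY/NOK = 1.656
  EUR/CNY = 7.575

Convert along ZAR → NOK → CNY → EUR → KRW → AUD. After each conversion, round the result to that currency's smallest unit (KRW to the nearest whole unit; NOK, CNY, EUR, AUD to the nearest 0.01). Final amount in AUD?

AUD 743.60

ZAR 10,900.00 × 0.5840 = NOK 6,365.60
NOK 6,365.60 ÷ 1.656 = CNY 3,843.96
CNY 3,843.96 ÷ 7.575 = EUR 507.45
EUR 507.45 ÷ 0.0007841 = KRW 647,175
KRW 647,175 × 0.001149 = AUD 743.60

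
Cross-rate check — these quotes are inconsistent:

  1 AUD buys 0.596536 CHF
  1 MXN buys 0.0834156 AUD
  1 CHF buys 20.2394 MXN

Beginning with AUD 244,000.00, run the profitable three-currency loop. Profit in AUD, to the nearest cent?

Profit: AUD 1,737.48

Profitable loop is AUD → CHF → MXN → AUD:
AUD 244,000.00 × 0.596536 = CHF 145,554.78
CHF 145,554.78 × 20.2394 = MXN 2,945,941.50
MXN 2,945,941.50 × 0.0834156 = AUD 245,737.48
Profit = AUD 245,737.48 − AUD 244,000.00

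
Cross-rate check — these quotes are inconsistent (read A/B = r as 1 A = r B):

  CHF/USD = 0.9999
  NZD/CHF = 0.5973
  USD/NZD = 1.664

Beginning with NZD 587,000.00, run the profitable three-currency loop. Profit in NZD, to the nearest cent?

Profit: NZD 3,657.46

Profitable loop is NZD → USD → CHF → NZD:
NZD 587,000.00 ÷ 1.664 = USD 352,764.42
USD 352,764.42 ÷ 0.9999 = CHF 352,799.70
CHF 352,799.70 ÷ 0.5973 = NZD 590,657.46
Profit = NZD 590,657.46 − NZD 587,000.00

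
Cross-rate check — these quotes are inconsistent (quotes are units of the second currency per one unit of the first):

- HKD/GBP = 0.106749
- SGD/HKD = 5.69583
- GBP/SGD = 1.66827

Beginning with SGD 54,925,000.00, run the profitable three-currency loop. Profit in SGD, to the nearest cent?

Profit: SGD 788,089.16

Profitable loop is SGD → HKD → GBP → SGD:
SGD 54,925,000.00 × 5.69583 = HKD 312,843,462.75
HKD 312,843,462.75 × 0.106749 = GBP 33,395,726.81
GBP 33,395,726.81 × 1.66827 = SGD 55,713,089.16
Profit = SGD 55,713,089.16 − SGD 54,925,000.00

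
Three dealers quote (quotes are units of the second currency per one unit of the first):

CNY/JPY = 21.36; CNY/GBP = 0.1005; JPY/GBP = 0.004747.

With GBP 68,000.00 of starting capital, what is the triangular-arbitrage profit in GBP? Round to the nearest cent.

Profit: GBP 606.19

Profitable loop is GBP → CNY → JPY → GBP:
GBP 68,000.00 ÷ 0.1005 = CNY 676,616.92
CNY 676,616.92 × 21.36 = JPY 14,452,537
JPY 14,452,537 × 0.004747 = GBP 68,606.19
Profit = GBP 68,606.19 − GBP 68,000.00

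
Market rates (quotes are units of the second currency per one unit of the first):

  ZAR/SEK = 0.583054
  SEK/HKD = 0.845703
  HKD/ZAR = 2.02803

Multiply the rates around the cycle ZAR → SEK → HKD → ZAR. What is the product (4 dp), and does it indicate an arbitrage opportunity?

Around ZAR → SEK → HKD → ZAR: 1 × 0.583054 × 0.845703 × 2.02803 = 1.000002
Product ≈ 1 (deviation 0.000%, within rounding noise).

1.0000 (no arbitrage)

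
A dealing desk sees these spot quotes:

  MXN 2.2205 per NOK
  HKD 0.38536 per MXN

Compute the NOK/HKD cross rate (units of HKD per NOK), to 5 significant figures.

1 NOK × 2.2205 = 2.2205 MXN
2.2205 MXN × 0.38536 = 0.855692 HKD

NOK/HKD = 0.85569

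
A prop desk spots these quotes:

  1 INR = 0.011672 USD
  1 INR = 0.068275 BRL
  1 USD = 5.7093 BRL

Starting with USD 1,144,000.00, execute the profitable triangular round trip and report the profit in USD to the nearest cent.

Profit: USD 28,086.30

Profitable loop is USD → INR → BRL → USD:
USD 1,144,000.00 ÷ 0.011672 = INR 98,012,337.22
INR 98,012,337.22 × 0.068275 = BRL 6,691,792.32
BRL 6,691,792.32 ÷ 5.7093 = USD 1,172,086.30
Profit = USD 1,172,086.30 − USD 1,144,000.00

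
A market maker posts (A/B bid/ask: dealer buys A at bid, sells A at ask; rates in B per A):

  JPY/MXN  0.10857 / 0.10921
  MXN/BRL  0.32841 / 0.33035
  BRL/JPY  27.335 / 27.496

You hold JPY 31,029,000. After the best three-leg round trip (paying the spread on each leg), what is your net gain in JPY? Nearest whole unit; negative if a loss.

Best loop JPY → BRL → MXN → JPY:
JPY 31,029,000 ÷ 27.496 (buy BRL at ask) = BRL 1,128,491.42
BRL 1,128,491.42 ÷ 0.33035 (buy MXN at ask) = MXN 3,416,047.88
MXN 3,416,047.88 ÷ 0.10921 (buy JPY at ask) = JPY 31,279,625

Net profit: JPY 250,625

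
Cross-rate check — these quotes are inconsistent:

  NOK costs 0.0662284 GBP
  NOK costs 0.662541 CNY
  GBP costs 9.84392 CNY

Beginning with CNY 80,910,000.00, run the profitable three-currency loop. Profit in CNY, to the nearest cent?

Profit: CNY 1,314,761.28

Profitable loop is CNY → GBP → NOK → CNY:
CNY 80,910,000.00 ÷ 9.84392 = GBP 8,219,286.63
GBP 8,219,286.63 ÷ 0.0662284 = NOK 124,105,166.75
NOK 124,105,166.75 × 0.662541 = CNY 82,224,761.28
Profit = CNY 82,224,761.28 − CNY 80,910,000.00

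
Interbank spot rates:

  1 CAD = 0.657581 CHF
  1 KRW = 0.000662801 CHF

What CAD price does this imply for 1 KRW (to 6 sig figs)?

KRW/CAD = 0.00100794

1 KRW × 0.000662801 = 0.000662801 CHF
0.000662801 CHF ÷ 0.657581 = 0.00100794 CAD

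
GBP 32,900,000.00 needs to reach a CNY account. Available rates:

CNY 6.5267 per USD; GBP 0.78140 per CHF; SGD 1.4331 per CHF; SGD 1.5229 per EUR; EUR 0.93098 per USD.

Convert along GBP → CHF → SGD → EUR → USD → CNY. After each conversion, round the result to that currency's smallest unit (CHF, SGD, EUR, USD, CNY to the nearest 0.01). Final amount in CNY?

GBP 32,900,000.00 ÷ 0.78140 = CHF 42,103,916.05
CHF 42,103,916.05 × 1.4331 = SGD 60,339,122.09
SGD 60,339,122.09 ÷ 1.5229 = EUR 39,621,197.77
EUR 39,621,197.77 ÷ 0.93098 = USD 42,558,591.77
USD 42,558,591.77 × 6.5267 = CNY 277,767,160.91

CNY 277,767,160.91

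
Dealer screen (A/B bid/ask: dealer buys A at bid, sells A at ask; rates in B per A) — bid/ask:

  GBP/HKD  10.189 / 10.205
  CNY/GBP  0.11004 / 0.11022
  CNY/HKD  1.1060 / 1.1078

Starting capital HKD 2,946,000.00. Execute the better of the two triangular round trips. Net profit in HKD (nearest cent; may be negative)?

Net profit: HKD 35,628.46

Best loop HKD → CNY → GBP → HKD:
HKD 2,946,000.00 ÷ 1.1078 (buy CNY at ask) = CNY 2,659,324.79
CNY 2,659,324.79 × 0.11004 (sell CNY at bid) = GBP 292,632.10
GBP 292,632.10 × 10.189 (sell GBP at bid) = HKD 2,981,628.46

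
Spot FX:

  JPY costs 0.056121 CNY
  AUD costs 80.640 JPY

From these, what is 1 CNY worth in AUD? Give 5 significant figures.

1 CNY ÷ 0.056121 = 17.8186 JPY
17.8186 JPY ÷ 80.640 = 0.220965 AUD

CNY/AUD = 0.22097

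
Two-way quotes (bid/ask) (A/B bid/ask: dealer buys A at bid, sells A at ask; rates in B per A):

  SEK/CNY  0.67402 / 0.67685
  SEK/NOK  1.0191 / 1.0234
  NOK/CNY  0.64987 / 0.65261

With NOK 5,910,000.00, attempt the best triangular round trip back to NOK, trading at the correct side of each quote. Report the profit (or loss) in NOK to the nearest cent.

Net profit: NOK 54,322.62

Best loop NOK → SEK → CNY → NOK:
NOK 5,910,000.00 ÷ 1.0234 (buy SEK at ask) = SEK 5,774,868.09
SEK 5,774,868.09 × 0.67402 (sell SEK at bid) = CNY 3,892,376.59
CNY 3,892,376.59 ÷ 0.65261 (buy NOK at ask) = NOK 5,964,322.62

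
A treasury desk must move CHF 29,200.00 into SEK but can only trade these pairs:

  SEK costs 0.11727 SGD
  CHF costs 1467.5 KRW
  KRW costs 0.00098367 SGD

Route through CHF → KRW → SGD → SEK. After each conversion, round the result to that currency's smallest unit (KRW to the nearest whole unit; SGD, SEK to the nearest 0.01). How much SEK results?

SEK 359,437.54

CHF 29,200.00 × 1467.5 = KRW 42,851,000
KRW 42,851,000 × 0.00098367 = SGD 42,151.24
SGD 42,151.24 ÷ 0.11727 = SEK 359,437.54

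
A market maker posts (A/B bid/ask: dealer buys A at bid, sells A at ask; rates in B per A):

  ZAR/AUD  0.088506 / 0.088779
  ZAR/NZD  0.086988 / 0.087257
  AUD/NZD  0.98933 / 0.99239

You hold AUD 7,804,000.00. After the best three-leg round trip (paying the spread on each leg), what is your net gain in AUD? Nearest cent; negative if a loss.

Best loop AUD → NZD → ZAR → AUD:
AUD 7,804,000.00 × 0.98933 (sell AUD at bid) = NZD 7,720,731.32
NZD 7,720,731.32 ÷ 0.087257 (buy ZAR at ask) = ZAR 88,482,658.35
ZAR 88,482,658.35 × 0.088506 (sell ZAR at bid) = AUD 7,831,246.16

Net profit: AUD 27,246.16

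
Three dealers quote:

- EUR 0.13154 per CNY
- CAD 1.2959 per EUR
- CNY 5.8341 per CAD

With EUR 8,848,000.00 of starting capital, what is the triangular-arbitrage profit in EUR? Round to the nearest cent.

Profit: EUR 48,965.73

Profitable loop is EUR → CNY → CAD → EUR:
EUR 8,848,000.00 ÷ 0.13154 = CNY 67,264,710.35
CNY 67,264,710.35 ÷ 5.8341 = CAD 11,529,577.89
CAD 11,529,577.89 ÷ 1.2959 = EUR 8,896,965.73
Profit = EUR 8,896,965.73 − EUR 8,848,000.00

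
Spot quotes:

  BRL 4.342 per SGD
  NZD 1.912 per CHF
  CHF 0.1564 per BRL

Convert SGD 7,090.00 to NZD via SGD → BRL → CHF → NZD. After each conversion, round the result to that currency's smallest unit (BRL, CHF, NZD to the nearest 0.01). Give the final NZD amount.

SGD 7,090.00 × 4.342 = BRL 30,784.78
BRL 30,784.78 × 0.1564 = CHF 4,814.74
CHF 4,814.74 × 1.912 = NZD 9,205.78

NZD 9,205.78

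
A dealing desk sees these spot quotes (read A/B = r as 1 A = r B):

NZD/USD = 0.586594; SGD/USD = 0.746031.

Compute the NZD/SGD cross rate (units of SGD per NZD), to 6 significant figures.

NZD/SGD = 0.786286

1 NZD × 0.586594 = 0.586594 USD
0.586594 USD ÷ 0.746031 = 0.786286 SGD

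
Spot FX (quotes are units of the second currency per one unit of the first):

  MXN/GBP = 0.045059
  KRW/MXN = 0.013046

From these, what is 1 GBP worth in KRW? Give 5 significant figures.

1 GBP ÷ 0.045059 = 22.1931 MXN
22.1931 MXN ÷ 0.013046 = 1701.14 KRW

GBP/KRW = 1701.1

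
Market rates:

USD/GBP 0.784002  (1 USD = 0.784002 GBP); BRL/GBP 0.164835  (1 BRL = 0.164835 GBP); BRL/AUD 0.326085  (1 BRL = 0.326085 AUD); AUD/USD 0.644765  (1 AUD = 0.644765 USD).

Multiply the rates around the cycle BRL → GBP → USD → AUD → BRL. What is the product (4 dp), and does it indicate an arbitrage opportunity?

Around BRL → GBP → USD → AUD → BRL: 1 × 0.164835 ÷ 0.784002 ÷ 0.644765 ÷ 0.326085 = 1.000000
Product ≈ 1 (deviation 0.000%, within rounding noise).

1.0000 (no arbitrage)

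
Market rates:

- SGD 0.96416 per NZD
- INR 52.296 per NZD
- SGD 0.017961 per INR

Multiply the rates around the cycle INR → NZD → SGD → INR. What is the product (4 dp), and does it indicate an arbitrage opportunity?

Around INR → NZD → SGD → INR: 1 ÷ 52.296 × 0.96416 ÷ 0.017961 = 1.026479
Product > 1; profitable direction is INR → NZD → SGD → INR.

1.0265 (arbitrage exists)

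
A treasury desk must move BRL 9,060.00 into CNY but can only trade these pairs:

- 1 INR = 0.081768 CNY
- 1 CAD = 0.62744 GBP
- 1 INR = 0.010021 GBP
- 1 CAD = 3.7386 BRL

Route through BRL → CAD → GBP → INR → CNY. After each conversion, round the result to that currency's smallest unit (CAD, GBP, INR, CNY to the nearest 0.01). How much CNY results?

CNY 12,406.93

BRL 9,060.00 ÷ 3.7386 = CAD 2,423.37
CAD 2,423.37 × 0.62744 = GBP 1,520.52
GBP 1,520.52 ÷ 0.010021 = INR 151,733.36
INR 151,733.36 × 0.081768 = CNY 12,406.93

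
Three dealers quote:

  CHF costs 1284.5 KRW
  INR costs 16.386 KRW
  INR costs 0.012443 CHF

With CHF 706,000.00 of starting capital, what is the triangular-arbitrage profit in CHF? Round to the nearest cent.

Profitable loop is CHF → INR → KRW → CHF:
CHF 706,000.00 ÷ 0.012443 = INR 56,738,728.60
INR 56,738,728.60 × 16.386 = KRW 929,720,807
KRW 929,720,807 ÷ 1284.5 = CHF 723,799.77
Profit = CHF 723,799.77 − CHF 706,000.00

Profit: CHF 17,799.77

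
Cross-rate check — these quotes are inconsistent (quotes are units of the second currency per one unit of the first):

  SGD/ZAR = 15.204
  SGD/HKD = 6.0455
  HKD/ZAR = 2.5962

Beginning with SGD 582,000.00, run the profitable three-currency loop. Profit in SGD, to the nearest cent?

Profitable loop is SGD → HKD → ZAR → SGD:
SGD 582,000.00 × 6.0455 = HKD 3,518,481.00
HKD 3,518,481.00 × 2.5962 = ZAR 9,134,680.37
ZAR 9,134,680.37 ÷ 15.204 = SGD 600,807.71
Profit = SGD 600,807.71 − SGD 582,000.00

Profit: SGD 18,807.71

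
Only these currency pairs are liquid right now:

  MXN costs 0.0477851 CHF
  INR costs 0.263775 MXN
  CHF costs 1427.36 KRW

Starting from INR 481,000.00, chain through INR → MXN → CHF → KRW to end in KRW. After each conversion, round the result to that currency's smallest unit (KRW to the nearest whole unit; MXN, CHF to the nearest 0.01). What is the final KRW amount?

INR 481,000.00 × 0.263775 = MXN 126,875.77
MXN 126,875.77 × 0.0477851 = CHF 6,062.77
CHF 6,062.77 × 1427.36 = KRW 8,653,755

KRW 8,653,755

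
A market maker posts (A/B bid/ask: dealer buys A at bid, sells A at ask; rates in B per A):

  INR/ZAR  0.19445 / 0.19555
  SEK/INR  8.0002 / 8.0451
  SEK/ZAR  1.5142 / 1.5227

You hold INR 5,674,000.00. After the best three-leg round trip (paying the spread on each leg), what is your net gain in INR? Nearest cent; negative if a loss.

Best loop INR → ZAR → SEK → INR:
INR 5,674,000.00 × 0.19445 (sell INR at bid) = ZAR 1,103,309.30
ZAR 1,103,309.30 ÷ 1.5227 (buy SEK at ask) = SEK 724,574.31
SEK 724,574.31 × 8.0002 (sell SEK at bid) = INR 5,796,739.39

Net profit: INR 122,739.39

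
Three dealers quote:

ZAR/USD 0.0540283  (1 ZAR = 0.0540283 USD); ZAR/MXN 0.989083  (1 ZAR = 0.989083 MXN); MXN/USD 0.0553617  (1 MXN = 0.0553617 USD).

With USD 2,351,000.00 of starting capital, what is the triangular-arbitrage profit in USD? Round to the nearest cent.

Profitable loop is USD → ZAR → MXN → USD:
USD 2,351,000.00 ÷ 0.0540283 = ZAR 43,514,232.36
ZAR 43,514,232.36 × 0.989083 = MXN 43,039,187.48
MXN 43,039,187.48 × 0.0553617 = USD 2,382,722.59
Profit = USD 2,382,722.59 − USD 2,351,000.00

Profit: USD 31,722.59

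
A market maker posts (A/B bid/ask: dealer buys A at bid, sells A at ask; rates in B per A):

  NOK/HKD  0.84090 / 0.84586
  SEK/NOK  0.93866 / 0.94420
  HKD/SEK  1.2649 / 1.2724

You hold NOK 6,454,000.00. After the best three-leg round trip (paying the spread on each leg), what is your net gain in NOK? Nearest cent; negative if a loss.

Net result: NOK -10,262.84 (no profitable arbitrage after spreads)

Best loop NOK → HKD → SEK → NOK:
NOK 6,454,000.00 × 0.84090 (sell NOK at bid) = HKD 5,427,168.60
HKD 5,427,168.60 × 1.2649 (sell HKD at bid) = SEK 6,864,825.56
SEK 6,864,825.56 × 0.93866 (sell SEK at bid) = NOK 6,443,737.16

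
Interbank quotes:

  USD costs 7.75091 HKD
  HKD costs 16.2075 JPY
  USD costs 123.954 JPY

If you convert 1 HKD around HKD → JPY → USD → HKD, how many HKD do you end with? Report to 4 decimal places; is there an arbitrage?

Around HKD → JPY → USD → HKD: 1 × 16.2075 ÷ 123.954 × 7.75091 = 1.013464
Product > 1; profitable direction is HKD → JPY → USD → HKD.

1.0135 (arbitrage exists)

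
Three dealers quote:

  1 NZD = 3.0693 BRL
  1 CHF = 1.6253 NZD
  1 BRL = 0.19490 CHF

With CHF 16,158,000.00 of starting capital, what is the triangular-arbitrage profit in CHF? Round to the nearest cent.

Profitable loop is CHF → BRL → NZD → CHF:
CHF 16,158,000.00 ÷ 0.19490 = BRL 82,904,053.36
BRL 82,904,053.36 ÷ 3.0693 = NZD 27,010,736.44
NZD 27,010,736.44 ÷ 1.6253 = CHF 16,618,923.55
Profit = CHF 16,618,923.55 − CHF 16,158,000.00

Profit: CHF 460,923.55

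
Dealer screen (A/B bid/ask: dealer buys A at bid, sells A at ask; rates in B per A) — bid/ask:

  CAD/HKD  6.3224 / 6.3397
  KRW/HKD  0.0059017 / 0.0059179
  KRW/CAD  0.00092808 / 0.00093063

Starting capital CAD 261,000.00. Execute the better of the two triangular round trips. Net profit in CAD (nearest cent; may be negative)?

Best loop CAD → KRW → HKD → CAD:
CAD 261,000.00 ÷ 0.00093063 (buy KRW at ask) = KRW 280,455,176
KRW 280,455,176 × 0.0059017 (sell KRW at bid) = HKD 1,655,162.31
HKD 1,655,162.31 ÷ 6.3397 (buy CAD at ask) = CAD 261,078.96

Net profit: CAD 78.96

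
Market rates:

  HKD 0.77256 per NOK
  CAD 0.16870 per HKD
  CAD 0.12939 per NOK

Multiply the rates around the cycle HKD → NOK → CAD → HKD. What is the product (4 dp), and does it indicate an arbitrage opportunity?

0.9928 (arbitrage exists)

Around HKD → NOK → CAD → HKD: 1 ÷ 0.77256 × 0.12939 ÷ 0.16870 = 0.992781
Product < 1; profitable direction is HKD → CAD → NOK → HKD.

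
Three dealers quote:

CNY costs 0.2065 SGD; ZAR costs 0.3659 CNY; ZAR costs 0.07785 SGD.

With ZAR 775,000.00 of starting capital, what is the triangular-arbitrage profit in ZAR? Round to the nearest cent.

Profit: ZAR 23,505.39

Profitable loop is ZAR → SGD → CNY → ZAR:
ZAR 775,000.00 × 0.07785 = SGD 60,333.75
SGD 60,333.75 ÷ 0.2065 = CNY 292,173.12
CNY 292,173.12 ÷ 0.3659 = ZAR 798,505.39
Profit = ZAR 798,505.39 − ZAR 775,000.00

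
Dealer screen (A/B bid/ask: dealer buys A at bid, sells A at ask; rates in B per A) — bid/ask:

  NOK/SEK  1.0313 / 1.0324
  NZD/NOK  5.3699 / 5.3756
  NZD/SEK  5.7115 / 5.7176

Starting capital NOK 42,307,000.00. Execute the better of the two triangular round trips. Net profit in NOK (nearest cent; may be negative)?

Best loop NOK → NZD → SEK → NOK:
NOK 42,307,000.00 ÷ 5.3756 (buy NZD at ask) = NZD 7,870,191.23
NZD 7,870,191.23 × 5.7115 (sell NZD at bid) = SEK 44,950,597.24
SEK 44,950,597.24 ÷ 1.0324 (buy NOK at ask) = NOK 43,539,904.34

Net profit: NOK 1,232,904.34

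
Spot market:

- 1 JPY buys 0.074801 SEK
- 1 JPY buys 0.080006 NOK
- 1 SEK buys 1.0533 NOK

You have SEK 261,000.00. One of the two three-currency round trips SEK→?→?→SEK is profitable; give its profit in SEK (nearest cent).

Profitable loop is SEK → JPY → NOK → SEK:
SEK 261,000.00 ÷ 0.074801 = JPY 3,489,258
JPY 3,489,258 × 0.080006 = NOK 279,161.59
NOK 279,161.59 ÷ 1.0533 = SEK 265,035.21
Profit = SEK 265,035.21 − SEK 261,000.00

Profit: SEK 4,035.21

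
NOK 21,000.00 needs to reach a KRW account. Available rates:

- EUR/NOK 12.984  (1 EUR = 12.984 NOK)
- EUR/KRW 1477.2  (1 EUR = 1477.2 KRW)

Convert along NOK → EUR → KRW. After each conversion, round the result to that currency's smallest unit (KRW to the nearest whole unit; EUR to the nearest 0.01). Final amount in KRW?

KRW 2,389,194

NOK 21,000.00 ÷ 12.984 = EUR 1,617.38
EUR 1,617.38 × 1477.2 = KRW 2,389,194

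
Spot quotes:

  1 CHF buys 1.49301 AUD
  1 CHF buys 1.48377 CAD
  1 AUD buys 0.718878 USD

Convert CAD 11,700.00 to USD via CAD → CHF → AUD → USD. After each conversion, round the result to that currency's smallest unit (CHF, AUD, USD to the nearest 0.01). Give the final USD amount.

CAD 11,700.00 ÷ 1.48377 = CHF 7,885.32
CHF 7,885.32 × 1.49301 = AUD 11,772.86
AUD 11,772.86 × 0.718878 = USD 8,463.25

USD 8,463.25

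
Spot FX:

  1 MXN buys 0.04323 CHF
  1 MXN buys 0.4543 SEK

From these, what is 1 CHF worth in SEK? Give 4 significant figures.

1 CHF ÷ 0.04323 = 23.1321 MXN
23.1321 MXN × 0.4543 = 10.5089 SEK

CHF/SEK = 10.51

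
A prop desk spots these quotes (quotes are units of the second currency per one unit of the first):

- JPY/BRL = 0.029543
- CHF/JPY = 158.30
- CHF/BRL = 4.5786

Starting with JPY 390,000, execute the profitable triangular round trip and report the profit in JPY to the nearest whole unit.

Profit: JPY 8,352

Profitable loop is JPY → BRL → CHF → JPY:
JPY 390,000 × 0.029543 = BRL 11,521.77
BRL 11,521.77 ÷ 4.5786 = CHF 2,516.44
CHF 2,516.44 × 158.30 = JPY 398,352
Profit = JPY 398,352 − JPY 390,000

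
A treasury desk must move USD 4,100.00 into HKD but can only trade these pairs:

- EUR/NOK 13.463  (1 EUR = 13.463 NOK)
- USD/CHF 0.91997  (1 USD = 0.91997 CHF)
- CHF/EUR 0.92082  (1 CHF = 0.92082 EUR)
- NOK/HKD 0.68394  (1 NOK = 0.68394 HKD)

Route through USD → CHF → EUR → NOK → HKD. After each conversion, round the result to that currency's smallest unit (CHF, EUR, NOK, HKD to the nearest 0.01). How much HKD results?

HKD 31,981.01

USD 4,100.00 × 0.91997 = CHF 3,771.88
CHF 3,771.88 × 0.92082 = EUR 3,473.22
EUR 3,473.22 × 13.463 = NOK 46,759.96
NOK 46,759.96 × 0.68394 = HKD 31,981.01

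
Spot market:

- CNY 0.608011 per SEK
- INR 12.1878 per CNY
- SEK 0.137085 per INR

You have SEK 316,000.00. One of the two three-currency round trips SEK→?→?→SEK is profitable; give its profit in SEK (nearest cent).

Profit: SEK 5,006.46

Profitable loop is SEK → CNY → INR → SEK:
SEK 316,000.00 × 0.608011 = CNY 192,131.48
CNY 192,131.48 × 12.1878 = INR 2,341,660.00
INR 2,341,660.00 × 0.137085 = SEK 321,006.46
Profit = SEK 321,006.46 − SEK 316,000.00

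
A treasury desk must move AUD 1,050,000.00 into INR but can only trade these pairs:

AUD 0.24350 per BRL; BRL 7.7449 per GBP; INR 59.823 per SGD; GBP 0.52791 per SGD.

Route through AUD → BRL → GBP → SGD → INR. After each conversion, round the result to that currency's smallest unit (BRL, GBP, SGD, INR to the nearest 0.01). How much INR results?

INR 63,093,238.05

AUD 1,050,000.00 ÷ 0.24350 = BRL 4,312,114.99
BRL 4,312,114.99 ÷ 7.7449 = GBP 556,768.32
GBP 556,768.32 ÷ 0.52791 = SGD 1,054,665.23
SGD 1,054,665.23 × 59.823 = INR 63,093,238.05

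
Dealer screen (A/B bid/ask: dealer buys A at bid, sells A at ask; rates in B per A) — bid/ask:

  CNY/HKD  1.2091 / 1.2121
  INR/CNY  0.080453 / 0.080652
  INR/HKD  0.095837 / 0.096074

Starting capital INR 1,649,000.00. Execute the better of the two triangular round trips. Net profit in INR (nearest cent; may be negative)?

Net profit: INR 20,626.18

Best loop INR → CNY → HKD → INR:
INR 1,649,000.00 × 0.080453 (sell INR at bid) = CNY 132,667.00
CNY 132,667.00 × 1.2091 (sell CNY at bid) = HKD 160,407.67
HKD 160,407.67 ÷ 0.096074 (buy INR at ask) = INR 1,669,626.18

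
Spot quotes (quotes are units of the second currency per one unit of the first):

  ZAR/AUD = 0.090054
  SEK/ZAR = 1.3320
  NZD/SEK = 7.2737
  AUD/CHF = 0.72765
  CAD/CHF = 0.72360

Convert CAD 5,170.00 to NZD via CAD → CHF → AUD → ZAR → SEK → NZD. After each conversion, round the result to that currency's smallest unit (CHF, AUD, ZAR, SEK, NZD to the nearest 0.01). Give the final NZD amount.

NZD 5,892.55

CAD 5,170.00 × 0.72360 = CHF 3,741.01
CHF 3,741.01 ÷ 0.72765 = AUD 5,141.22
AUD 5,141.22 ÷ 0.090054 = ZAR 57,090.41
ZAR 57,090.41 ÷ 1.3320 = SEK 42,860.67
SEK 42,860.67 ÷ 7.2737 = NZD 5,892.55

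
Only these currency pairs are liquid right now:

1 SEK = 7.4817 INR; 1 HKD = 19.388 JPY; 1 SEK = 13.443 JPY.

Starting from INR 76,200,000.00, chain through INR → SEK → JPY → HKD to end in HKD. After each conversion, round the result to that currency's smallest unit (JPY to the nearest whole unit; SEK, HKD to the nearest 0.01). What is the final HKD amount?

HKD 7,061,839.95

INR 76,200,000.00 ÷ 7.4817 = SEK 10,184,851.04
SEK 10,184,851.04 × 13.443 = JPY 136,914,953
JPY 136,914,953 ÷ 19.388 = HKD 7,061,839.95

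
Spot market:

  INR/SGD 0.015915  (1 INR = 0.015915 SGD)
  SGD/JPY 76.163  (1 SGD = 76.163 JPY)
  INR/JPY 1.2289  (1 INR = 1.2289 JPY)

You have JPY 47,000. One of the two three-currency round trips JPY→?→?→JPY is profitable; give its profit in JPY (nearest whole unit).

Profit: JPY 650

Profitable loop is JPY → SGD → INR → JPY:
JPY 47,000 ÷ 76.163 = SGD 617.10
SGD 617.10 ÷ 0.015915 = INR 38,774.59
INR 38,774.59 × 1.2289 = JPY 47,650
Profit = JPY 47,650 − JPY 47,000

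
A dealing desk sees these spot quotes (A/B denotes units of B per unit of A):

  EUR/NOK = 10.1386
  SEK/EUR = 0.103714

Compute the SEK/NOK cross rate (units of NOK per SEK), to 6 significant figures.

SEK/NOK = 1.05151

1 SEK × 0.103714 = 0.103714 EUR
0.103714 EUR × 10.1386 = 1.05151 NOK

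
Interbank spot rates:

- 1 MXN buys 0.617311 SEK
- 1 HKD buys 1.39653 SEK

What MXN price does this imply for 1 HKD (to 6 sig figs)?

1 HKD × 1.39653 = 1.39653 SEK
1.39653 SEK ÷ 0.617311 = 2.26228 MXN

HKD/MXN = 2.26228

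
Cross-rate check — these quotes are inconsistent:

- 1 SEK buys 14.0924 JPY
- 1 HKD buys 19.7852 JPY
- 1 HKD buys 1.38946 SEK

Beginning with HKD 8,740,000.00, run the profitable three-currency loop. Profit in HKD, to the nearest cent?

Profitable loop is HKD → JPY → SEK → HKD:
HKD 8,740,000.00 × 19.7852 = JPY 172,922,648
JPY 172,922,648 ÷ 14.0924 = SEK 12,270,631.55
SEK 12,270,631.55 ÷ 1.38946 = HKD 8,831,223.31
Profit = HKD 8,831,223.31 − HKD 8,740,000.00

Profit: HKD 91,223.31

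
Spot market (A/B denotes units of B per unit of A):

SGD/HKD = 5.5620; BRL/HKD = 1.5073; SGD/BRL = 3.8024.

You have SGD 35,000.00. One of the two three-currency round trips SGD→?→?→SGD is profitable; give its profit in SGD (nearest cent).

Profitable loop is SGD → BRL → HKD → SGD:
SGD 35,000.00 × 3.8024 = BRL 133,084.00
BRL 133,084.00 × 1.5073 = HKD 200,597.51
HKD 200,597.51 ÷ 5.5620 = SGD 36,065.72
Profit = SGD 36,065.72 − SGD 35,000.00

Profit: SGD 1,065.72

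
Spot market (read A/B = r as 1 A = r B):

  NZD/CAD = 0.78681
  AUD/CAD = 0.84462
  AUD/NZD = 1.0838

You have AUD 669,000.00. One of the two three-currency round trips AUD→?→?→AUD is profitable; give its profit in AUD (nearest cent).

Profit: AUD 6,435.33

Profitable loop is AUD → NZD → CAD → AUD:
AUD 669,000.00 × 1.0838 = NZD 725,062.20
NZD 725,062.20 × 0.78681 = CAD 570,486.19
CAD 570,486.19 ÷ 0.84462 = AUD 675,435.33
Profit = AUD 675,435.33 − AUD 669,000.00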